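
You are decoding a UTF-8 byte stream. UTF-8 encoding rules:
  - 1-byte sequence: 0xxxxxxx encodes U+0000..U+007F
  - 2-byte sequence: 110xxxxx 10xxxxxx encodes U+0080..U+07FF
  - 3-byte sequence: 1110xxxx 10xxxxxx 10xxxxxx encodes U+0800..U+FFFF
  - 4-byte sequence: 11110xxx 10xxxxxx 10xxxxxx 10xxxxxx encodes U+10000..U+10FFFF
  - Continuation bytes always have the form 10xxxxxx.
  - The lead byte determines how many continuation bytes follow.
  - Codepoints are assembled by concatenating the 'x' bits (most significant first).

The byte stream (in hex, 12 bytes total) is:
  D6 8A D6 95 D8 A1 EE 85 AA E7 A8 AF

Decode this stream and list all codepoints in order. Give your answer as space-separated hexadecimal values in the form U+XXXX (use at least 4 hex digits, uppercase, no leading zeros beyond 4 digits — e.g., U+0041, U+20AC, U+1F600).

Byte[0]=D6: 2-byte lead, need 1 cont bytes. acc=0x16
Byte[1]=8A: continuation. acc=(acc<<6)|0x0A=0x58A
Completed: cp=U+058A (starts at byte 0)
Byte[2]=D6: 2-byte lead, need 1 cont bytes. acc=0x16
Byte[3]=95: continuation. acc=(acc<<6)|0x15=0x595
Completed: cp=U+0595 (starts at byte 2)
Byte[4]=D8: 2-byte lead, need 1 cont bytes. acc=0x18
Byte[5]=A1: continuation. acc=(acc<<6)|0x21=0x621
Completed: cp=U+0621 (starts at byte 4)
Byte[6]=EE: 3-byte lead, need 2 cont bytes. acc=0xE
Byte[7]=85: continuation. acc=(acc<<6)|0x05=0x385
Byte[8]=AA: continuation. acc=(acc<<6)|0x2A=0xE16A
Completed: cp=U+E16A (starts at byte 6)
Byte[9]=E7: 3-byte lead, need 2 cont bytes. acc=0x7
Byte[10]=A8: continuation. acc=(acc<<6)|0x28=0x1E8
Byte[11]=AF: continuation. acc=(acc<<6)|0x2F=0x7A2F
Completed: cp=U+7A2F (starts at byte 9)

Answer: U+058A U+0595 U+0621 U+E16A U+7A2F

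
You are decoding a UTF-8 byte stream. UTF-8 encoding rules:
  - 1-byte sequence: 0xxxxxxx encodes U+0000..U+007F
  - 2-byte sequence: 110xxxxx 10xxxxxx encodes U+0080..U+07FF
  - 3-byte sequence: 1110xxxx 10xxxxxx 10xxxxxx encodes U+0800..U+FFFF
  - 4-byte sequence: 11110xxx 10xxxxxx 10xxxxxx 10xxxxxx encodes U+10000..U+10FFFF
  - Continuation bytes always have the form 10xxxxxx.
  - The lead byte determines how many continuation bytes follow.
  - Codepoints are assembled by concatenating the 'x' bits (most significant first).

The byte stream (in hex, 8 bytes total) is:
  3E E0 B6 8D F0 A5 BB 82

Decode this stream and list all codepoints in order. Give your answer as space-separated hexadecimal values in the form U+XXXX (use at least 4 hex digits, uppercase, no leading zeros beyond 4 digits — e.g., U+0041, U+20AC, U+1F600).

Byte[0]=3E: 1-byte ASCII. cp=U+003E
Byte[1]=E0: 3-byte lead, need 2 cont bytes. acc=0x0
Byte[2]=B6: continuation. acc=(acc<<6)|0x36=0x36
Byte[3]=8D: continuation. acc=(acc<<6)|0x0D=0xD8D
Completed: cp=U+0D8D (starts at byte 1)
Byte[4]=F0: 4-byte lead, need 3 cont bytes. acc=0x0
Byte[5]=A5: continuation. acc=(acc<<6)|0x25=0x25
Byte[6]=BB: continuation. acc=(acc<<6)|0x3B=0x97B
Byte[7]=82: continuation. acc=(acc<<6)|0x02=0x25EC2
Completed: cp=U+25EC2 (starts at byte 4)

Answer: U+003E U+0D8D U+25EC2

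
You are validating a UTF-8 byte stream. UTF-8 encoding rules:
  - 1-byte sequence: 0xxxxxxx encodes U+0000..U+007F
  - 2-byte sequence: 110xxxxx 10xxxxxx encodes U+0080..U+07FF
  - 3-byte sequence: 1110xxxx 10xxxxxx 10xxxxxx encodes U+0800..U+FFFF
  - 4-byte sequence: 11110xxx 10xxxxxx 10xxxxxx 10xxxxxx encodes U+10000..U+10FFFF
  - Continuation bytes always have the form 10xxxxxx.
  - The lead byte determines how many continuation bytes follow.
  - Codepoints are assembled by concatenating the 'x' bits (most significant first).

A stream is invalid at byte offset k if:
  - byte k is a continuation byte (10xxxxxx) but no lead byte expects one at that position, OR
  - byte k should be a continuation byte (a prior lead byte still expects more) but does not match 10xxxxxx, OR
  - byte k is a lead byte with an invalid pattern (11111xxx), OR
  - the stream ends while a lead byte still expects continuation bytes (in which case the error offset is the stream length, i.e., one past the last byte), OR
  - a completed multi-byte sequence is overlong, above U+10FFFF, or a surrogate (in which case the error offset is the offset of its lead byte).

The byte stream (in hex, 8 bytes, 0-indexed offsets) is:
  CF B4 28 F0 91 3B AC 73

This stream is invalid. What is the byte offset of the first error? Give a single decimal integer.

Byte[0]=CF: 2-byte lead, need 1 cont bytes. acc=0xF
Byte[1]=B4: continuation. acc=(acc<<6)|0x34=0x3F4
Completed: cp=U+03F4 (starts at byte 0)
Byte[2]=28: 1-byte ASCII. cp=U+0028
Byte[3]=F0: 4-byte lead, need 3 cont bytes. acc=0x0
Byte[4]=91: continuation. acc=(acc<<6)|0x11=0x11
Byte[5]=3B: expected 10xxxxxx continuation. INVALID

Answer: 5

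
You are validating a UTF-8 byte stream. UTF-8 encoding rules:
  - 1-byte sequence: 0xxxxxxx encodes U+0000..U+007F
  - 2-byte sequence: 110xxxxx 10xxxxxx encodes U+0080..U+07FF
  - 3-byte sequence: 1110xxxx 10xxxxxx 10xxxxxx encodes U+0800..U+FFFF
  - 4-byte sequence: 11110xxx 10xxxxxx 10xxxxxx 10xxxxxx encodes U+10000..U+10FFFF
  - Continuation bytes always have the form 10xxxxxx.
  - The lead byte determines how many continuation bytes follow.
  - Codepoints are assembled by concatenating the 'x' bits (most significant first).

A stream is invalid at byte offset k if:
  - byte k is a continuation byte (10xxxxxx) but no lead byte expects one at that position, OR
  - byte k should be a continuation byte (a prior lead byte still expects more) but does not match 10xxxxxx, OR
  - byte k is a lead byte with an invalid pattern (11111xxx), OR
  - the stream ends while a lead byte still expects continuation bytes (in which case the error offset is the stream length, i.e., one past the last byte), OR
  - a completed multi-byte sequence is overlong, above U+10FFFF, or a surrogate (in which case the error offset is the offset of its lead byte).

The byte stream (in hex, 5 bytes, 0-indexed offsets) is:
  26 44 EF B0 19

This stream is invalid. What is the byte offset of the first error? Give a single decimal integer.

Answer: 4

Derivation:
Byte[0]=26: 1-byte ASCII. cp=U+0026
Byte[1]=44: 1-byte ASCII. cp=U+0044
Byte[2]=EF: 3-byte lead, need 2 cont bytes. acc=0xF
Byte[3]=B0: continuation. acc=(acc<<6)|0x30=0x3F0
Byte[4]=19: expected 10xxxxxx continuation. INVALID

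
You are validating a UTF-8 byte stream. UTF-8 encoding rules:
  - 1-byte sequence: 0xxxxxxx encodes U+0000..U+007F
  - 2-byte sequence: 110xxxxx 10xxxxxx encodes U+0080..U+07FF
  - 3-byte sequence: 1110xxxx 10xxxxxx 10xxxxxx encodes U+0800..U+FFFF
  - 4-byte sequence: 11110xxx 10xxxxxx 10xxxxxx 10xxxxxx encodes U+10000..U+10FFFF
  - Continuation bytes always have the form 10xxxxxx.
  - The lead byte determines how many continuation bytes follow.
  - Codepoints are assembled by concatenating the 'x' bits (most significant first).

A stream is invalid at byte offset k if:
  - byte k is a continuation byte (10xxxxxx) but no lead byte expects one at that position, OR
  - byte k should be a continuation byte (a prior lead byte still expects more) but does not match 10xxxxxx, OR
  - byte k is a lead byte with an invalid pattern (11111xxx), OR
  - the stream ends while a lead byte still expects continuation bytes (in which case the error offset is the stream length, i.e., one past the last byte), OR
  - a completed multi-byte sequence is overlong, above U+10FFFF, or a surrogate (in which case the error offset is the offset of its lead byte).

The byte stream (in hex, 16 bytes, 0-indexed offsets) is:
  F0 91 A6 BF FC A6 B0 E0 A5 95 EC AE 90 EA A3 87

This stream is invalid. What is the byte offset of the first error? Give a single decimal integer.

Answer: 4

Derivation:
Byte[0]=F0: 4-byte lead, need 3 cont bytes. acc=0x0
Byte[1]=91: continuation. acc=(acc<<6)|0x11=0x11
Byte[2]=A6: continuation. acc=(acc<<6)|0x26=0x466
Byte[3]=BF: continuation. acc=(acc<<6)|0x3F=0x119BF
Completed: cp=U+119BF (starts at byte 0)
Byte[4]=FC: INVALID lead byte (not 0xxx/110x/1110/11110)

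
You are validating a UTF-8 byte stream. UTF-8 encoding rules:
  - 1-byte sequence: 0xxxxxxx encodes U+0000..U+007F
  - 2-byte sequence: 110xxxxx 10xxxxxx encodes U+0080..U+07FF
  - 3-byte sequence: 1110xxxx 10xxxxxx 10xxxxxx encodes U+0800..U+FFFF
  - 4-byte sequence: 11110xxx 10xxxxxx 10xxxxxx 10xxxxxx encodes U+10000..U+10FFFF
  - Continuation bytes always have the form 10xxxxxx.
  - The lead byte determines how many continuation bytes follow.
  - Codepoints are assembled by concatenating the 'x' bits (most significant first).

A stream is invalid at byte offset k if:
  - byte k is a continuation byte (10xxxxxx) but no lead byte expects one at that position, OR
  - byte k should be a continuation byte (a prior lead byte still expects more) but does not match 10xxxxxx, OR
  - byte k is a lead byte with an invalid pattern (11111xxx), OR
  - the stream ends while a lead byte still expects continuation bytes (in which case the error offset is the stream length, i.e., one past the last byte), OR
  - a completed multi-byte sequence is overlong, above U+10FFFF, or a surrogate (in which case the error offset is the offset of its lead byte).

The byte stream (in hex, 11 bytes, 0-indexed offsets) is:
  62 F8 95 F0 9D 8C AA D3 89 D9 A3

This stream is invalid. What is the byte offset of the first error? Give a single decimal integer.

Answer: 1

Derivation:
Byte[0]=62: 1-byte ASCII. cp=U+0062
Byte[1]=F8: INVALID lead byte (not 0xxx/110x/1110/11110)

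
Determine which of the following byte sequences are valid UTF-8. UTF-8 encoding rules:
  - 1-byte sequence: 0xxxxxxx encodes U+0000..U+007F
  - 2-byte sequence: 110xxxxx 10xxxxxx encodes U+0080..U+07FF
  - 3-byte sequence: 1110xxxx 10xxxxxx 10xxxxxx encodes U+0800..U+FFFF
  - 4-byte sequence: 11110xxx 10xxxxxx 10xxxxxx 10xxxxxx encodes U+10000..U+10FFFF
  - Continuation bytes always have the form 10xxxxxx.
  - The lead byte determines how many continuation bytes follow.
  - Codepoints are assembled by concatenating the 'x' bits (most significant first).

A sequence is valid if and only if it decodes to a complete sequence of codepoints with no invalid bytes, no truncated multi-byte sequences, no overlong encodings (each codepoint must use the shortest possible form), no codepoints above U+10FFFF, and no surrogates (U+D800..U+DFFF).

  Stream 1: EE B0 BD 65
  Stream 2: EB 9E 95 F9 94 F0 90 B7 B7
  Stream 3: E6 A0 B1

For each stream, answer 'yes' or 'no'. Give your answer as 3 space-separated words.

Stream 1: decodes cleanly. VALID
Stream 2: error at byte offset 3. INVALID
Stream 3: decodes cleanly. VALID

Answer: yes no yes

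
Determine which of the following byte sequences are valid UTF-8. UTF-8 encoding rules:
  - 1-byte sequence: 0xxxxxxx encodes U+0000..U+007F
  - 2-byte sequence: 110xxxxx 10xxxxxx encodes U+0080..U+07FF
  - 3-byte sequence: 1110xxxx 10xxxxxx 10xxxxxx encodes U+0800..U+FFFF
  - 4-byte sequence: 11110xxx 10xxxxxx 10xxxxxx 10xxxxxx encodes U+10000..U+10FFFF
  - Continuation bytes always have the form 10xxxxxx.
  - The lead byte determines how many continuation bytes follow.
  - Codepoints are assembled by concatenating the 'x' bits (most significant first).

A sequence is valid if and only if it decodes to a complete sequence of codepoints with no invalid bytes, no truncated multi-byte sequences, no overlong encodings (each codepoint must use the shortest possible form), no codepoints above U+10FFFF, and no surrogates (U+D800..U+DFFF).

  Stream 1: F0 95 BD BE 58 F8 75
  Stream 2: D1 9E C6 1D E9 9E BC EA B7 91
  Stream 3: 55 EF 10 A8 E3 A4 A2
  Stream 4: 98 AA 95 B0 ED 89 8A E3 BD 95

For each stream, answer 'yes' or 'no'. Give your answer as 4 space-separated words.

Stream 1: error at byte offset 5. INVALID
Stream 2: error at byte offset 3. INVALID
Stream 3: error at byte offset 2. INVALID
Stream 4: error at byte offset 0. INVALID

Answer: no no no no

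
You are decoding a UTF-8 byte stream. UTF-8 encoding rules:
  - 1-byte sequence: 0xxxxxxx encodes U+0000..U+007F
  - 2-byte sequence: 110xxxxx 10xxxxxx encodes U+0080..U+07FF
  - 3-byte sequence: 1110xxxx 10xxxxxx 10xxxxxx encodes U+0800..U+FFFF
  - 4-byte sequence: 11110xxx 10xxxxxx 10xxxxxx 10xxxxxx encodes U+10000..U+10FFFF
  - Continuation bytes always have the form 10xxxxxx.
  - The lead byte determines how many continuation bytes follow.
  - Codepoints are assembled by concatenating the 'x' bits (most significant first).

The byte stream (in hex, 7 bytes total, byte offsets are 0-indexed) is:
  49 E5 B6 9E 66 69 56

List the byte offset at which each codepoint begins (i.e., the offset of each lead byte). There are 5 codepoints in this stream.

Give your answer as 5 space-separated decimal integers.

Answer: 0 1 4 5 6

Derivation:
Byte[0]=49: 1-byte ASCII. cp=U+0049
Byte[1]=E5: 3-byte lead, need 2 cont bytes. acc=0x5
Byte[2]=B6: continuation. acc=(acc<<6)|0x36=0x176
Byte[3]=9E: continuation. acc=(acc<<6)|0x1E=0x5D9E
Completed: cp=U+5D9E (starts at byte 1)
Byte[4]=66: 1-byte ASCII. cp=U+0066
Byte[5]=69: 1-byte ASCII. cp=U+0069
Byte[6]=56: 1-byte ASCII. cp=U+0056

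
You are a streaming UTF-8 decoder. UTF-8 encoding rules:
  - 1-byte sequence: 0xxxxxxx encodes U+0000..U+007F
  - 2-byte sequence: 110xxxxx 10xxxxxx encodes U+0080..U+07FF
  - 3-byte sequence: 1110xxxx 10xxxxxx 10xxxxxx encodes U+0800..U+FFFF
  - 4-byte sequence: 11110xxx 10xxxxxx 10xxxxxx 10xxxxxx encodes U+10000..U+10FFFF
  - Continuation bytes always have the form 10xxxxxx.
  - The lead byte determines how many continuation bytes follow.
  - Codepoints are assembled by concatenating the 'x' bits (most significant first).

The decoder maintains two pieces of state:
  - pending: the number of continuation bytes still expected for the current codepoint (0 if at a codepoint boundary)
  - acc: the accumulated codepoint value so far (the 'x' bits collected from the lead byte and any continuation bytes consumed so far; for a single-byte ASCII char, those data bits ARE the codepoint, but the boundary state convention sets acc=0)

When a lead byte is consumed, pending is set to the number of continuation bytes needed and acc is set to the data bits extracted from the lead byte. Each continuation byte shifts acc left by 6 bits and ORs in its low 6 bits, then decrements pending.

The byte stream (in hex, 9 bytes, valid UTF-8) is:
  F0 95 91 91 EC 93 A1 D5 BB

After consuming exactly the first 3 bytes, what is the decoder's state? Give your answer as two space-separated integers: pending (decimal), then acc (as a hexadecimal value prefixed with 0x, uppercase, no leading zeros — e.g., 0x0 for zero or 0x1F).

Byte[0]=F0: 4-byte lead. pending=3, acc=0x0
Byte[1]=95: continuation. acc=(acc<<6)|0x15=0x15, pending=2
Byte[2]=91: continuation. acc=(acc<<6)|0x11=0x551, pending=1

Answer: 1 0x551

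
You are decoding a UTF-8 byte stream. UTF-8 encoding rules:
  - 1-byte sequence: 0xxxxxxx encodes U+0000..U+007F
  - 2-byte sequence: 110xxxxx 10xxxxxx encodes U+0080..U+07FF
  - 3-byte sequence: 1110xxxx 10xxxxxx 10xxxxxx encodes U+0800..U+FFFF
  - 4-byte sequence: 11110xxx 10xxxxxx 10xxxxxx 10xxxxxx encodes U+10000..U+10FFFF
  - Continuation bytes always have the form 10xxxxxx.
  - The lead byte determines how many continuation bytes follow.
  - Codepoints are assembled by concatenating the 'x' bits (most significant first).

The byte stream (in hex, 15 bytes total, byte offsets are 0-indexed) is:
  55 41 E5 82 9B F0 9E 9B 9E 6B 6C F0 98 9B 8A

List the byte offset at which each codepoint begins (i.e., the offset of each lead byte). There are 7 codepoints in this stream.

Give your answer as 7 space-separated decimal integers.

Byte[0]=55: 1-byte ASCII. cp=U+0055
Byte[1]=41: 1-byte ASCII. cp=U+0041
Byte[2]=E5: 3-byte lead, need 2 cont bytes. acc=0x5
Byte[3]=82: continuation. acc=(acc<<6)|0x02=0x142
Byte[4]=9B: continuation. acc=(acc<<6)|0x1B=0x509B
Completed: cp=U+509B (starts at byte 2)
Byte[5]=F0: 4-byte lead, need 3 cont bytes. acc=0x0
Byte[6]=9E: continuation. acc=(acc<<6)|0x1E=0x1E
Byte[7]=9B: continuation. acc=(acc<<6)|0x1B=0x79B
Byte[8]=9E: continuation. acc=(acc<<6)|0x1E=0x1E6DE
Completed: cp=U+1E6DE (starts at byte 5)
Byte[9]=6B: 1-byte ASCII. cp=U+006B
Byte[10]=6C: 1-byte ASCII. cp=U+006C
Byte[11]=F0: 4-byte lead, need 3 cont bytes. acc=0x0
Byte[12]=98: continuation. acc=(acc<<6)|0x18=0x18
Byte[13]=9B: continuation. acc=(acc<<6)|0x1B=0x61B
Byte[14]=8A: continuation. acc=(acc<<6)|0x0A=0x186CA
Completed: cp=U+186CA (starts at byte 11)

Answer: 0 1 2 5 9 10 11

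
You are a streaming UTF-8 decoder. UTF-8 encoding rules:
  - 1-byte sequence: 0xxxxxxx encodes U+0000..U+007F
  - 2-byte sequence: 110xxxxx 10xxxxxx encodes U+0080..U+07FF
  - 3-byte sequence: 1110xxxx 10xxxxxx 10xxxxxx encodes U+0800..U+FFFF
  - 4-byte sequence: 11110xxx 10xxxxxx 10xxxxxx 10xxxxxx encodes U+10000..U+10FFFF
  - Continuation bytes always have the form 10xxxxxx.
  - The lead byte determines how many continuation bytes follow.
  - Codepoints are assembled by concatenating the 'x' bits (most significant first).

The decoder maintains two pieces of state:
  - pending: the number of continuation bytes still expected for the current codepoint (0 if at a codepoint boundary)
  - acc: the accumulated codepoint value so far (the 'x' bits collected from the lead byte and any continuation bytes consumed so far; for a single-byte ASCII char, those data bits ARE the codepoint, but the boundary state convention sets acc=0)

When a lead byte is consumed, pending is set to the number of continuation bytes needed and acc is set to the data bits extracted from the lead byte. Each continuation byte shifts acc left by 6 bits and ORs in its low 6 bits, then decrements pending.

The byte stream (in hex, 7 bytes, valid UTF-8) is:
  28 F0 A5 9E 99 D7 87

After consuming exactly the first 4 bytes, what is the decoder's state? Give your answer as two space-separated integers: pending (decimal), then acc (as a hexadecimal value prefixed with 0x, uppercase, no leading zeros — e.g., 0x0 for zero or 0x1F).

Byte[0]=28: 1-byte. pending=0, acc=0x0
Byte[1]=F0: 4-byte lead. pending=3, acc=0x0
Byte[2]=A5: continuation. acc=(acc<<6)|0x25=0x25, pending=2
Byte[3]=9E: continuation. acc=(acc<<6)|0x1E=0x95E, pending=1

Answer: 1 0x95E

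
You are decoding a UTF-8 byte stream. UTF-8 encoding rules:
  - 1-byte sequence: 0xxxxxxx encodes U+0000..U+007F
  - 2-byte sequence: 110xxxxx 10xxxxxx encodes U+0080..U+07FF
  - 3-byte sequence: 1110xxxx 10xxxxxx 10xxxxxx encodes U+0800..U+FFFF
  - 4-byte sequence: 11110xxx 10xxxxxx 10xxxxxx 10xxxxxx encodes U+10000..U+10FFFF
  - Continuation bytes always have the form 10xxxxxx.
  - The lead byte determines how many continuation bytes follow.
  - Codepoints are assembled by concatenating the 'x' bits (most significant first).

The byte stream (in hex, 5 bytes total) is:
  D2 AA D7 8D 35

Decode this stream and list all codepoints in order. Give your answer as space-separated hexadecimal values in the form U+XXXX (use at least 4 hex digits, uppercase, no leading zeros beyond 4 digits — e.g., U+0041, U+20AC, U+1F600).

Byte[0]=D2: 2-byte lead, need 1 cont bytes. acc=0x12
Byte[1]=AA: continuation. acc=(acc<<6)|0x2A=0x4AA
Completed: cp=U+04AA (starts at byte 0)
Byte[2]=D7: 2-byte lead, need 1 cont bytes. acc=0x17
Byte[3]=8D: continuation. acc=(acc<<6)|0x0D=0x5CD
Completed: cp=U+05CD (starts at byte 2)
Byte[4]=35: 1-byte ASCII. cp=U+0035

Answer: U+04AA U+05CD U+0035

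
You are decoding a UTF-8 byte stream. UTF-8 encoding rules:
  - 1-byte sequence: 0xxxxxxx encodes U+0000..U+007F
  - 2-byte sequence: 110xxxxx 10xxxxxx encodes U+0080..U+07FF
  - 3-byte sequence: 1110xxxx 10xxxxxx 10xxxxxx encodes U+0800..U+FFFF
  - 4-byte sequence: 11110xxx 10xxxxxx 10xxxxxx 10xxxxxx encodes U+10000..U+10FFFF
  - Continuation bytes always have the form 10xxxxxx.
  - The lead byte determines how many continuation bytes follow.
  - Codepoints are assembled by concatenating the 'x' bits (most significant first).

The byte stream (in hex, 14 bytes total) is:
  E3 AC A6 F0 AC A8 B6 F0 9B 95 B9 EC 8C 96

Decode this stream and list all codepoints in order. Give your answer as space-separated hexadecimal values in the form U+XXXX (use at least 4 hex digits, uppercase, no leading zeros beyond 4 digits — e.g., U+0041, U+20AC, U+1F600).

Byte[0]=E3: 3-byte lead, need 2 cont bytes. acc=0x3
Byte[1]=AC: continuation. acc=(acc<<6)|0x2C=0xEC
Byte[2]=A6: continuation. acc=(acc<<6)|0x26=0x3B26
Completed: cp=U+3B26 (starts at byte 0)
Byte[3]=F0: 4-byte lead, need 3 cont bytes. acc=0x0
Byte[4]=AC: continuation. acc=(acc<<6)|0x2C=0x2C
Byte[5]=A8: continuation. acc=(acc<<6)|0x28=0xB28
Byte[6]=B6: continuation. acc=(acc<<6)|0x36=0x2CA36
Completed: cp=U+2CA36 (starts at byte 3)
Byte[7]=F0: 4-byte lead, need 3 cont bytes. acc=0x0
Byte[8]=9B: continuation. acc=(acc<<6)|0x1B=0x1B
Byte[9]=95: continuation. acc=(acc<<6)|0x15=0x6D5
Byte[10]=B9: continuation. acc=(acc<<6)|0x39=0x1B579
Completed: cp=U+1B579 (starts at byte 7)
Byte[11]=EC: 3-byte lead, need 2 cont bytes. acc=0xC
Byte[12]=8C: continuation. acc=(acc<<6)|0x0C=0x30C
Byte[13]=96: continuation. acc=(acc<<6)|0x16=0xC316
Completed: cp=U+C316 (starts at byte 11)

Answer: U+3B26 U+2CA36 U+1B579 U+C316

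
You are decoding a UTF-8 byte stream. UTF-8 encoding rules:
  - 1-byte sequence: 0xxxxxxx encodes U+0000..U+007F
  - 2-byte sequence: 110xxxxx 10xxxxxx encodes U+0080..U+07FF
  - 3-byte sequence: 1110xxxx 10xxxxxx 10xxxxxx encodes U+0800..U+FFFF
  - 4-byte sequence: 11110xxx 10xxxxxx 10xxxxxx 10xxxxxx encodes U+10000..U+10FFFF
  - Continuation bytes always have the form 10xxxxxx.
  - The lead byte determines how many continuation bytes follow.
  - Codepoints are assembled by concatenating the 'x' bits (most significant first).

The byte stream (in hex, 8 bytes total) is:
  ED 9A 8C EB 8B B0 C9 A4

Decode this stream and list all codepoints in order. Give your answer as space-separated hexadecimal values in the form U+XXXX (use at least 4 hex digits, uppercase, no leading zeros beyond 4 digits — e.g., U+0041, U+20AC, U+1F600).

Byte[0]=ED: 3-byte lead, need 2 cont bytes. acc=0xD
Byte[1]=9A: continuation. acc=(acc<<6)|0x1A=0x35A
Byte[2]=8C: continuation. acc=(acc<<6)|0x0C=0xD68C
Completed: cp=U+D68C (starts at byte 0)
Byte[3]=EB: 3-byte lead, need 2 cont bytes. acc=0xB
Byte[4]=8B: continuation. acc=(acc<<6)|0x0B=0x2CB
Byte[5]=B0: continuation. acc=(acc<<6)|0x30=0xB2F0
Completed: cp=U+B2F0 (starts at byte 3)
Byte[6]=C9: 2-byte lead, need 1 cont bytes. acc=0x9
Byte[7]=A4: continuation. acc=(acc<<6)|0x24=0x264
Completed: cp=U+0264 (starts at byte 6)

Answer: U+D68C U+B2F0 U+0264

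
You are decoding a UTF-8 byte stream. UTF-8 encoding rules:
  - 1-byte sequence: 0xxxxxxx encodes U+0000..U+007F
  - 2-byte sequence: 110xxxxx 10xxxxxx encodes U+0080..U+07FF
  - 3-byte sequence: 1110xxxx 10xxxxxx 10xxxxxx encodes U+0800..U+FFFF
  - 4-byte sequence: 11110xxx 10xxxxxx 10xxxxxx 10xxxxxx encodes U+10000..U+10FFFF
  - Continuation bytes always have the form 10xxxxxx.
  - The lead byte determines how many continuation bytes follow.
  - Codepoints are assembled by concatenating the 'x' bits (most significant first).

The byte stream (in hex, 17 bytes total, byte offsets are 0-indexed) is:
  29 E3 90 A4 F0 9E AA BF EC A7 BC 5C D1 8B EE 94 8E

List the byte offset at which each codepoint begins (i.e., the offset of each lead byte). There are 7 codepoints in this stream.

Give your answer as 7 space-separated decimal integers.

Byte[0]=29: 1-byte ASCII. cp=U+0029
Byte[1]=E3: 3-byte lead, need 2 cont bytes. acc=0x3
Byte[2]=90: continuation. acc=(acc<<6)|0x10=0xD0
Byte[3]=A4: continuation. acc=(acc<<6)|0x24=0x3424
Completed: cp=U+3424 (starts at byte 1)
Byte[4]=F0: 4-byte lead, need 3 cont bytes. acc=0x0
Byte[5]=9E: continuation. acc=(acc<<6)|0x1E=0x1E
Byte[6]=AA: continuation. acc=(acc<<6)|0x2A=0x7AA
Byte[7]=BF: continuation. acc=(acc<<6)|0x3F=0x1EABF
Completed: cp=U+1EABF (starts at byte 4)
Byte[8]=EC: 3-byte lead, need 2 cont bytes. acc=0xC
Byte[9]=A7: continuation. acc=(acc<<6)|0x27=0x327
Byte[10]=BC: continuation. acc=(acc<<6)|0x3C=0xC9FC
Completed: cp=U+C9FC (starts at byte 8)
Byte[11]=5C: 1-byte ASCII. cp=U+005C
Byte[12]=D1: 2-byte lead, need 1 cont bytes. acc=0x11
Byte[13]=8B: continuation. acc=(acc<<6)|0x0B=0x44B
Completed: cp=U+044B (starts at byte 12)
Byte[14]=EE: 3-byte lead, need 2 cont bytes. acc=0xE
Byte[15]=94: continuation. acc=(acc<<6)|0x14=0x394
Byte[16]=8E: continuation. acc=(acc<<6)|0x0E=0xE50E
Completed: cp=U+E50E (starts at byte 14)

Answer: 0 1 4 8 11 12 14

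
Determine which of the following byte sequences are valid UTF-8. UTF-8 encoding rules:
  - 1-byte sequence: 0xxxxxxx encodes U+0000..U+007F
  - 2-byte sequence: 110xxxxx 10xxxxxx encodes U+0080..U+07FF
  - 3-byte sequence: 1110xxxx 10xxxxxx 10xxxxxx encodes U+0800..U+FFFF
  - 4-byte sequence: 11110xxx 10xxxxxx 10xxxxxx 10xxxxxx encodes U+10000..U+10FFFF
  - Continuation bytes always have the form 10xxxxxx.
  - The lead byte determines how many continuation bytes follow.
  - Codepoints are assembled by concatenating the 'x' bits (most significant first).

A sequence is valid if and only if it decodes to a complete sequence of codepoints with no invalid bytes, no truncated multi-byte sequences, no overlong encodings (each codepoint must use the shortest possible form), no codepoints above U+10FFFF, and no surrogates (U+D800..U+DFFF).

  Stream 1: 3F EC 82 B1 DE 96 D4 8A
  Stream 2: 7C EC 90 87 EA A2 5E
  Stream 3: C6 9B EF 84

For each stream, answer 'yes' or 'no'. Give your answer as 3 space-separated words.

Answer: yes no no

Derivation:
Stream 1: decodes cleanly. VALID
Stream 2: error at byte offset 6. INVALID
Stream 3: error at byte offset 4. INVALID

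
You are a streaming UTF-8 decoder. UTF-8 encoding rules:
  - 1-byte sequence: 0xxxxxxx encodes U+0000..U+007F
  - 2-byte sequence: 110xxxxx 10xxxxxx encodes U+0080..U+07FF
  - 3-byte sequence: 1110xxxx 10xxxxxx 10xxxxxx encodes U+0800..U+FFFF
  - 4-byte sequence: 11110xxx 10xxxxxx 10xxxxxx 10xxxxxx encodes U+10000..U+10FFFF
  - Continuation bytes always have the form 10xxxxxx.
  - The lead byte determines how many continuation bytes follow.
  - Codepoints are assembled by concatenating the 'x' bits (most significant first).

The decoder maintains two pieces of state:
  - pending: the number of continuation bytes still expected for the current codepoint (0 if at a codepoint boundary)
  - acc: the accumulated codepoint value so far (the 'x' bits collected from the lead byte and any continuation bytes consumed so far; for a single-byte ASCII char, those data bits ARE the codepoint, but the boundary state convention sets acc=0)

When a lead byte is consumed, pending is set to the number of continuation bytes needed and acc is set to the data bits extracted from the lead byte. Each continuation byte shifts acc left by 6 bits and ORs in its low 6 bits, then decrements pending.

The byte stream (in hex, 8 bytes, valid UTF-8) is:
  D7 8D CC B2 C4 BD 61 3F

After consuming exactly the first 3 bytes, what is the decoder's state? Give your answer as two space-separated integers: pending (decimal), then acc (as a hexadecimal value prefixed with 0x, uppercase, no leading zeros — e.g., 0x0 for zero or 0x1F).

Answer: 1 0xC

Derivation:
Byte[0]=D7: 2-byte lead. pending=1, acc=0x17
Byte[1]=8D: continuation. acc=(acc<<6)|0x0D=0x5CD, pending=0
Byte[2]=CC: 2-byte lead. pending=1, acc=0xC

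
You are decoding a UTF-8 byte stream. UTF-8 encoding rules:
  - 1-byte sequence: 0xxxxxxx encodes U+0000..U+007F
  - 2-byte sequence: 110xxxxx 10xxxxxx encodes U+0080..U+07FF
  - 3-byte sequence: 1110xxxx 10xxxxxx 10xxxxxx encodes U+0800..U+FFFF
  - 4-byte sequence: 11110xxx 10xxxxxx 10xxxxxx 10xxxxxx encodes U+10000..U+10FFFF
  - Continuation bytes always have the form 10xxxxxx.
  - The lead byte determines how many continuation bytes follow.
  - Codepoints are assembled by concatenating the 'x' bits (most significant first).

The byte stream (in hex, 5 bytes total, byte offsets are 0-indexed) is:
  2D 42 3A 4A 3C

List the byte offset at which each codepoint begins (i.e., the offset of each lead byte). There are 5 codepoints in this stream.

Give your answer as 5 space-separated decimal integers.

Answer: 0 1 2 3 4

Derivation:
Byte[0]=2D: 1-byte ASCII. cp=U+002D
Byte[1]=42: 1-byte ASCII. cp=U+0042
Byte[2]=3A: 1-byte ASCII. cp=U+003A
Byte[3]=4A: 1-byte ASCII. cp=U+004A
Byte[4]=3C: 1-byte ASCII. cp=U+003C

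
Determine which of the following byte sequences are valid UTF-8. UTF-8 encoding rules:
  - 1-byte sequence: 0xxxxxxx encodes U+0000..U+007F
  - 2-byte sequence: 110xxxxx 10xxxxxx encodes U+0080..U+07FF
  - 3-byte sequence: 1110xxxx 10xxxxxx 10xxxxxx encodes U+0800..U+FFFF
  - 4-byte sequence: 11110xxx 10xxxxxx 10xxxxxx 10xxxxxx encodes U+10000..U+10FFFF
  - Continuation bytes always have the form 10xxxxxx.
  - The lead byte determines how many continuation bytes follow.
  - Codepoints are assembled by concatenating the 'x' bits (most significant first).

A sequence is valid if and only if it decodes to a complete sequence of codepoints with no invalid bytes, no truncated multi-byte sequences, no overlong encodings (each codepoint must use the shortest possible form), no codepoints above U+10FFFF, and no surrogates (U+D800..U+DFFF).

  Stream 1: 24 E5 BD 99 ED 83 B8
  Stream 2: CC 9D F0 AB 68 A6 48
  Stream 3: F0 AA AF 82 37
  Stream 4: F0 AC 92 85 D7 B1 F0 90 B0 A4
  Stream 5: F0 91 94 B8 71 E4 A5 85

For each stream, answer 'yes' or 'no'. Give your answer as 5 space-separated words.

Stream 1: decodes cleanly. VALID
Stream 2: error at byte offset 4. INVALID
Stream 3: decodes cleanly. VALID
Stream 4: decodes cleanly. VALID
Stream 5: decodes cleanly. VALID

Answer: yes no yes yes yes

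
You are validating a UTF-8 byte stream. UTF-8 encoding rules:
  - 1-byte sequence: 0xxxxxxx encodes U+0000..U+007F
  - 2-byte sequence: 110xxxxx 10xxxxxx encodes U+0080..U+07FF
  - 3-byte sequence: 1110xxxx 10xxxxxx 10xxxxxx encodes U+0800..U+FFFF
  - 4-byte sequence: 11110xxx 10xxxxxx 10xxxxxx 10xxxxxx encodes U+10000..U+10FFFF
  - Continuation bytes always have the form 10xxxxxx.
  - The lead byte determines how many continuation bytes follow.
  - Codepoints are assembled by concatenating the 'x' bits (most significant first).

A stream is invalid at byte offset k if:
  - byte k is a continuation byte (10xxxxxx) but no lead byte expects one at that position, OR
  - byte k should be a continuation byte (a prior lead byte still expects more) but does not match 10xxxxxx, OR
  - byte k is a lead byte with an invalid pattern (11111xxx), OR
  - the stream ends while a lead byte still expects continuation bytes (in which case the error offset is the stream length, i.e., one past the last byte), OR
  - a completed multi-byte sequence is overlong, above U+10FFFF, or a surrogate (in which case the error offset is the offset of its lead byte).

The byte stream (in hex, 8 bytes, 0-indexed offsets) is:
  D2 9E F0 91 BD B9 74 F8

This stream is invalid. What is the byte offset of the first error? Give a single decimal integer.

Byte[0]=D2: 2-byte lead, need 1 cont bytes. acc=0x12
Byte[1]=9E: continuation. acc=(acc<<6)|0x1E=0x49E
Completed: cp=U+049E (starts at byte 0)
Byte[2]=F0: 4-byte lead, need 3 cont bytes. acc=0x0
Byte[3]=91: continuation. acc=(acc<<6)|0x11=0x11
Byte[4]=BD: continuation. acc=(acc<<6)|0x3D=0x47D
Byte[5]=B9: continuation. acc=(acc<<6)|0x39=0x11F79
Completed: cp=U+11F79 (starts at byte 2)
Byte[6]=74: 1-byte ASCII. cp=U+0074
Byte[7]=F8: INVALID lead byte (not 0xxx/110x/1110/11110)

Answer: 7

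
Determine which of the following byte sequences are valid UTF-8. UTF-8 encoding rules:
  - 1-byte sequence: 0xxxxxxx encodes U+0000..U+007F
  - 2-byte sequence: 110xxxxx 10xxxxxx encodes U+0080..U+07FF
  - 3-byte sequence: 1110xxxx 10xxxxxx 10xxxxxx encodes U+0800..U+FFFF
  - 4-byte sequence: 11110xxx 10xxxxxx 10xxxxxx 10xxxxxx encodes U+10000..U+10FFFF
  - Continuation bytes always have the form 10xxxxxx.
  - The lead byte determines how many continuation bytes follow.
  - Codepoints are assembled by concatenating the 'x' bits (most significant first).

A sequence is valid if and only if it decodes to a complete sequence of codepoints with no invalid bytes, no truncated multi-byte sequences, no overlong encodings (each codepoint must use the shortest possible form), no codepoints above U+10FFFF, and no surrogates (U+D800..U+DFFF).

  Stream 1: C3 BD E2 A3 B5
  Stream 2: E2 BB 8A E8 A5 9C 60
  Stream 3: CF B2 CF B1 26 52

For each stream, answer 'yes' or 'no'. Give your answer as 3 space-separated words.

Stream 1: decodes cleanly. VALID
Stream 2: decodes cleanly. VALID
Stream 3: decodes cleanly. VALID

Answer: yes yes yes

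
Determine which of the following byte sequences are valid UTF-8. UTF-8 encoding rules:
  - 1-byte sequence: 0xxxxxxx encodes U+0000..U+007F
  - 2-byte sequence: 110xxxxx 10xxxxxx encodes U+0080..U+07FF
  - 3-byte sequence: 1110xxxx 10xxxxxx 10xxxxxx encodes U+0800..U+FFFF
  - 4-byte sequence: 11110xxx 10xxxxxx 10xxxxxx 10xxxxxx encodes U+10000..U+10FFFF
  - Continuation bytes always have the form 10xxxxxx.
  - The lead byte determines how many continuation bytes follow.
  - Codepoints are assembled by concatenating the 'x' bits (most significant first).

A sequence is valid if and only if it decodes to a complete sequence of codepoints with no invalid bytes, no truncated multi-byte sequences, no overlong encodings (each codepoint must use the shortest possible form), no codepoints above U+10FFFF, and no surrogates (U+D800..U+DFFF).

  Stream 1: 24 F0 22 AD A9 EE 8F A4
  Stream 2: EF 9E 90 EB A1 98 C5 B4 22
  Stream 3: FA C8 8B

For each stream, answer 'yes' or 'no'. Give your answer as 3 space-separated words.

Stream 1: error at byte offset 2. INVALID
Stream 2: decodes cleanly. VALID
Stream 3: error at byte offset 0. INVALID

Answer: no yes no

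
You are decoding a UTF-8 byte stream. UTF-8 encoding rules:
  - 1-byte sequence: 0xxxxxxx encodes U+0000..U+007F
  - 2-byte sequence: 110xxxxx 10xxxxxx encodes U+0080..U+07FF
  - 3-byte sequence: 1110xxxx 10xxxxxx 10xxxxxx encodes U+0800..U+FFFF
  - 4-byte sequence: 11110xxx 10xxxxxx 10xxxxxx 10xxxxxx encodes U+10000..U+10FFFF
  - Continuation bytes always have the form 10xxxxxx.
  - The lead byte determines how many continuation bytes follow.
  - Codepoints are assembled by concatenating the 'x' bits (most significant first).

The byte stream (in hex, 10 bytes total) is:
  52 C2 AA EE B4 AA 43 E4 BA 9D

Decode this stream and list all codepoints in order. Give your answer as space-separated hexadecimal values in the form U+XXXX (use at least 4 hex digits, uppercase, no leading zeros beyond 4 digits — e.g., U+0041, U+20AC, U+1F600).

Byte[0]=52: 1-byte ASCII. cp=U+0052
Byte[1]=C2: 2-byte lead, need 1 cont bytes. acc=0x2
Byte[2]=AA: continuation. acc=(acc<<6)|0x2A=0xAA
Completed: cp=U+00AA (starts at byte 1)
Byte[3]=EE: 3-byte lead, need 2 cont bytes. acc=0xE
Byte[4]=B4: continuation. acc=(acc<<6)|0x34=0x3B4
Byte[5]=AA: continuation. acc=(acc<<6)|0x2A=0xED2A
Completed: cp=U+ED2A (starts at byte 3)
Byte[6]=43: 1-byte ASCII. cp=U+0043
Byte[7]=E4: 3-byte lead, need 2 cont bytes. acc=0x4
Byte[8]=BA: continuation. acc=(acc<<6)|0x3A=0x13A
Byte[9]=9D: continuation. acc=(acc<<6)|0x1D=0x4E9D
Completed: cp=U+4E9D (starts at byte 7)

Answer: U+0052 U+00AA U+ED2A U+0043 U+4E9D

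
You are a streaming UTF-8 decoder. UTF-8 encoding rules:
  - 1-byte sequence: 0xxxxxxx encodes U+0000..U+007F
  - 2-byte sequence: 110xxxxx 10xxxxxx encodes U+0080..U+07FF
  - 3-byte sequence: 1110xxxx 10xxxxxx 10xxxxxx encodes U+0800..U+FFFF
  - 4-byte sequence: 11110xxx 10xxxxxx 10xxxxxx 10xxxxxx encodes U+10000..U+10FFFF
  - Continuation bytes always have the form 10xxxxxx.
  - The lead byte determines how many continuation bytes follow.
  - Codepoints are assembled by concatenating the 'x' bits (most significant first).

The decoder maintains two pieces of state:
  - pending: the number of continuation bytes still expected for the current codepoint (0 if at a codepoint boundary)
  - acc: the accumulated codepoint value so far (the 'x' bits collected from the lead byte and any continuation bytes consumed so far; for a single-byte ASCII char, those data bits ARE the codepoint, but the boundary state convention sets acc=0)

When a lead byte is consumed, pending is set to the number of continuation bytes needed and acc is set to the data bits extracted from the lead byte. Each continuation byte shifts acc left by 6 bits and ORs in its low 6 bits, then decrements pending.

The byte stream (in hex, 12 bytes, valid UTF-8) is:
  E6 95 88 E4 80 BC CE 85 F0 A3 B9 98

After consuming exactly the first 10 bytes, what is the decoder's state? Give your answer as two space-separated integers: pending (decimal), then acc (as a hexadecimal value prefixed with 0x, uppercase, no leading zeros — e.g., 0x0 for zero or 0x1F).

Answer: 2 0x23

Derivation:
Byte[0]=E6: 3-byte lead. pending=2, acc=0x6
Byte[1]=95: continuation. acc=(acc<<6)|0x15=0x195, pending=1
Byte[2]=88: continuation. acc=(acc<<6)|0x08=0x6548, pending=0
Byte[3]=E4: 3-byte lead. pending=2, acc=0x4
Byte[4]=80: continuation. acc=(acc<<6)|0x00=0x100, pending=1
Byte[5]=BC: continuation. acc=(acc<<6)|0x3C=0x403C, pending=0
Byte[6]=CE: 2-byte lead. pending=1, acc=0xE
Byte[7]=85: continuation. acc=(acc<<6)|0x05=0x385, pending=0
Byte[8]=F0: 4-byte lead. pending=3, acc=0x0
Byte[9]=A3: continuation. acc=(acc<<6)|0x23=0x23, pending=2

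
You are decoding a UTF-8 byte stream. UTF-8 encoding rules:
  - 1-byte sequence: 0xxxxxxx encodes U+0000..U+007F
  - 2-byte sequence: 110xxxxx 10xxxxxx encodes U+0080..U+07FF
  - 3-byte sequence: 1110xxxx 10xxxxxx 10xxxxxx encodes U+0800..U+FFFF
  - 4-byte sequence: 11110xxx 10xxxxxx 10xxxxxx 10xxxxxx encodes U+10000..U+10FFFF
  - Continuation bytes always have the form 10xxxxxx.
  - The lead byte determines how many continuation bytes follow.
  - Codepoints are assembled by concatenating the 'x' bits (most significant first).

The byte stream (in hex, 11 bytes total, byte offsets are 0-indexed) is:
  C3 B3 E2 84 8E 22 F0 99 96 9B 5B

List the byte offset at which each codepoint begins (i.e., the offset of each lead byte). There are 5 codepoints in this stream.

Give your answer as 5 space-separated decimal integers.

Byte[0]=C3: 2-byte lead, need 1 cont bytes. acc=0x3
Byte[1]=B3: continuation. acc=(acc<<6)|0x33=0xF3
Completed: cp=U+00F3 (starts at byte 0)
Byte[2]=E2: 3-byte lead, need 2 cont bytes. acc=0x2
Byte[3]=84: continuation. acc=(acc<<6)|0x04=0x84
Byte[4]=8E: continuation. acc=(acc<<6)|0x0E=0x210E
Completed: cp=U+210E (starts at byte 2)
Byte[5]=22: 1-byte ASCII. cp=U+0022
Byte[6]=F0: 4-byte lead, need 3 cont bytes. acc=0x0
Byte[7]=99: continuation. acc=(acc<<6)|0x19=0x19
Byte[8]=96: continuation. acc=(acc<<6)|0x16=0x656
Byte[9]=9B: continuation. acc=(acc<<6)|0x1B=0x1959B
Completed: cp=U+1959B (starts at byte 6)
Byte[10]=5B: 1-byte ASCII. cp=U+005B

Answer: 0 2 5 6 10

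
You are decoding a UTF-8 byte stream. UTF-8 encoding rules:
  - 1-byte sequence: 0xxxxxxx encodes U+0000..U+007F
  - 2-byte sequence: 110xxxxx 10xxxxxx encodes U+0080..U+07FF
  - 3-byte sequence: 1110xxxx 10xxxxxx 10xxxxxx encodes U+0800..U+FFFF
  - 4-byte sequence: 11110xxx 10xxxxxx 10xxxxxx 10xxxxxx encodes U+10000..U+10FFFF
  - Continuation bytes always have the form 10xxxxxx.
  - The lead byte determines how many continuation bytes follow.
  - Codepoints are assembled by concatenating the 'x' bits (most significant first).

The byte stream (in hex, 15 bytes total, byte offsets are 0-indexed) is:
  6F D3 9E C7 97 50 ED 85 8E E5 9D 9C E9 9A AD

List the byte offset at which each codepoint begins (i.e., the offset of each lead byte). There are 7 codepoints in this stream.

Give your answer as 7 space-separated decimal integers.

Answer: 0 1 3 5 6 9 12

Derivation:
Byte[0]=6F: 1-byte ASCII. cp=U+006F
Byte[1]=D3: 2-byte lead, need 1 cont bytes. acc=0x13
Byte[2]=9E: continuation. acc=(acc<<6)|0x1E=0x4DE
Completed: cp=U+04DE (starts at byte 1)
Byte[3]=C7: 2-byte lead, need 1 cont bytes. acc=0x7
Byte[4]=97: continuation. acc=(acc<<6)|0x17=0x1D7
Completed: cp=U+01D7 (starts at byte 3)
Byte[5]=50: 1-byte ASCII. cp=U+0050
Byte[6]=ED: 3-byte lead, need 2 cont bytes. acc=0xD
Byte[7]=85: continuation. acc=(acc<<6)|0x05=0x345
Byte[8]=8E: continuation. acc=(acc<<6)|0x0E=0xD14E
Completed: cp=U+D14E (starts at byte 6)
Byte[9]=E5: 3-byte lead, need 2 cont bytes. acc=0x5
Byte[10]=9D: continuation. acc=(acc<<6)|0x1D=0x15D
Byte[11]=9C: continuation. acc=(acc<<6)|0x1C=0x575C
Completed: cp=U+575C (starts at byte 9)
Byte[12]=E9: 3-byte lead, need 2 cont bytes. acc=0x9
Byte[13]=9A: continuation. acc=(acc<<6)|0x1A=0x25A
Byte[14]=AD: continuation. acc=(acc<<6)|0x2D=0x96AD
Completed: cp=U+96AD (starts at byte 12)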